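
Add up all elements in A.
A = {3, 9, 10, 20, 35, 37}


Set A = {3, 9, 10, 20, 35, 37}
Sum = 3 + 9 + 10 + 20 + 35 + 37 = 114

114


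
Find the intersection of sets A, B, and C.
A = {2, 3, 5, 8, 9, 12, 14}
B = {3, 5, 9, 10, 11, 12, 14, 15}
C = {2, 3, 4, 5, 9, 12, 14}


Set A = {2, 3, 5, 8, 9, 12, 14}
Set B = {3, 5, 9, 10, 11, 12, 14, 15}
Set C = {2, 3, 4, 5, 9, 12, 14}
First, A ∩ B = {3, 5, 9, 12, 14}
Then, (A ∩ B) ∩ C = {3, 5, 9, 12, 14}

{3, 5, 9, 12, 14}


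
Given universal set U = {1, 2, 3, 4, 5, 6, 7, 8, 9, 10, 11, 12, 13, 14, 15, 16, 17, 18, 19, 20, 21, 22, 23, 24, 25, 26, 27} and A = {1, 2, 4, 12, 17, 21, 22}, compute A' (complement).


Universal set U = {1, 2, 3, 4, 5, 6, 7, 8, 9, 10, 11, 12, 13, 14, 15, 16, 17, 18, 19, 20, 21, 22, 23, 24, 25, 26, 27}
Set A = {1, 2, 4, 12, 17, 21, 22}
A' = U \ A = elements in U but not in A
Checking each element of U:
1 (in A, exclude), 2 (in A, exclude), 3 (not in A, include), 4 (in A, exclude), 5 (not in A, include), 6 (not in A, include), 7 (not in A, include), 8 (not in A, include), 9 (not in A, include), 10 (not in A, include), 11 (not in A, include), 12 (in A, exclude), 13 (not in A, include), 14 (not in A, include), 15 (not in A, include), 16 (not in A, include), 17 (in A, exclude), 18 (not in A, include), 19 (not in A, include), 20 (not in A, include), 21 (in A, exclude), 22 (in A, exclude), 23 (not in A, include), 24 (not in A, include), 25 (not in A, include), 26 (not in A, include), 27 (not in A, include)
A' = {3, 5, 6, 7, 8, 9, 10, 11, 13, 14, 15, 16, 18, 19, 20, 23, 24, 25, 26, 27}

{3, 5, 6, 7, 8, 9, 10, 11, 13, 14, 15, 16, 18, 19, 20, 23, 24, 25, 26, 27}


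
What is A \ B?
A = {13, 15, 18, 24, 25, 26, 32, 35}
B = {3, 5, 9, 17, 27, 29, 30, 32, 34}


Set A = {13, 15, 18, 24, 25, 26, 32, 35}
Set B = {3, 5, 9, 17, 27, 29, 30, 32, 34}
A \ B includes elements in A that are not in B.
Check each element of A:
13 (not in B, keep), 15 (not in B, keep), 18 (not in B, keep), 24 (not in B, keep), 25 (not in B, keep), 26 (not in B, keep), 32 (in B, remove), 35 (not in B, keep)
A \ B = {13, 15, 18, 24, 25, 26, 35}

{13, 15, 18, 24, 25, 26, 35}


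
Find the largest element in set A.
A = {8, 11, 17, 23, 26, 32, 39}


Set A = {8, 11, 17, 23, 26, 32, 39}
Elements in ascending order: 8, 11, 17, 23, 26, 32, 39
The largest element is 39.

39


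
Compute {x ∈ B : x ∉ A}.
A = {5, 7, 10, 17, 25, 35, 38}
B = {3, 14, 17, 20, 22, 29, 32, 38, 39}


Set A = {5, 7, 10, 17, 25, 35, 38}
Set B = {3, 14, 17, 20, 22, 29, 32, 38, 39}
Check each element of B against A:
3 ∉ A (include), 14 ∉ A (include), 17 ∈ A, 20 ∉ A (include), 22 ∉ A (include), 29 ∉ A (include), 32 ∉ A (include), 38 ∈ A, 39 ∉ A (include)
Elements of B not in A: {3, 14, 20, 22, 29, 32, 39}

{3, 14, 20, 22, 29, 32, 39}


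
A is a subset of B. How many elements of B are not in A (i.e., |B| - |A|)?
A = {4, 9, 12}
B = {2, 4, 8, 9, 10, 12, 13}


Set A = {4, 9, 12}, |A| = 3
Set B = {2, 4, 8, 9, 10, 12, 13}, |B| = 7
Since A ⊆ B: B \ A = {2, 8, 10, 13}
|B| - |A| = 7 - 3 = 4

4


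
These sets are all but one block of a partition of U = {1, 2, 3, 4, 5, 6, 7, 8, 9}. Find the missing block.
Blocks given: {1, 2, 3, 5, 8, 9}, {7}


U = {1, 2, 3, 4, 5, 6, 7, 8, 9}
Shown blocks: {1, 2, 3, 5, 8, 9}, {7}
A partition's blocks are pairwise disjoint and cover U, so the missing block = U \ (union of shown blocks).
Union of shown blocks: {1, 2, 3, 5, 7, 8, 9}
Missing block = U \ (union) = {4, 6}

{4, 6}


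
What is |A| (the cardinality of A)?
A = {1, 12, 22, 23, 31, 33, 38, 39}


Set A = {1, 12, 22, 23, 31, 33, 38, 39}
Listing elements: 1, 12, 22, 23, 31, 33, 38, 39
Counting: 8 elements
|A| = 8

8


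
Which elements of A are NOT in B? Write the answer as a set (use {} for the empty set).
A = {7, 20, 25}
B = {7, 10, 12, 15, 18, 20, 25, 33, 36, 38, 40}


Set A = {7, 20, 25}
Set B = {7, 10, 12, 15, 18, 20, 25, 33, 36, 38, 40}
Check each element of A against B:
7 ∈ B, 20 ∈ B, 25 ∈ B
Elements of A not in B: {}

{}


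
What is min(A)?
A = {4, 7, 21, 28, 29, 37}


Set A = {4, 7, 21, 28, 29, 37}
Elements in ascending order: 4, 7, 21, 28, 29, 37
The smallest element is 4.

4


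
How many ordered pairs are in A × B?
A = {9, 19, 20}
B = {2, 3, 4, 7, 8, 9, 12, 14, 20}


Set A = {9, 19, 20} has 3 elements.
Set B = {2, 3, 4, 7, 8, 9, 12, 14, 20} has 9 elements.
|A × B| = |A| × |B| = 3 × 9 = 27

27


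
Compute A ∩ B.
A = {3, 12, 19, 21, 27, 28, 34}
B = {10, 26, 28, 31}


Set A = {3, 12, 19, 21, 27, 28, 34}
Set B = {10, 26, 28, 31}
A ∩ B includes only elements in both sets.
Check each element of A against B:
3 ✗, 12 ✗, 19 ✗, 21 ✗, 27 ✗, 28 ✓, 34 ✗
A ∩ B = {28}

{28}


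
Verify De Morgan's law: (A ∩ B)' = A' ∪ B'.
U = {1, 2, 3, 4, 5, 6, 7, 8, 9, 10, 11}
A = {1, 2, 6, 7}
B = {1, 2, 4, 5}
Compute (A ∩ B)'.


U = {1, 2, 3, 4, 5, 6, 7, 8, 9, 10, 11}
A = {1, 2, 6, 7}, B = {1, 2, 4, 5}
A ∩ B = {1, 2}
(A ∩ B)' = U \ (A ∩ B) = {3, 4, 5, 6, 7, 8, 9, 10, 11}
Verification via A' ∪ B': A' = {3, 4, 5, 8, 9, 10, 11}, B' = {3, 6, 7, 8, 9, 10, 11}
A' ∪ B' = {3, 4, 5, 6, 7, 8, 9, 10, 11} ✓

{3, 4, 5, 6, 7, 8, 9, 10, 11}


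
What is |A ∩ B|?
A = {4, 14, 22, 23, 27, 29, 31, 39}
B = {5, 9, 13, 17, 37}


Set A = {4, 14, 22, 23, 27, 29, 31, 39}
Set B = {5, 9, 13, 17, 37}
A ∩ B = {}
|A ∩ B| = 0

0


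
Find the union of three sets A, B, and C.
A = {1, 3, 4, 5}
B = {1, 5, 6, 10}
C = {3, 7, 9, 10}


Set A = {1, 3, 4, 5}
Set B = {1, 5, 6, 10}
Set C = {3, 7, 9, 10}
First, A ∪ B = {1, 3, 4, 5, 6, 10}
Then, (A ∪ B) ∪ C = {1, 3, 4, 5, 6, 7, 9, 10}

{1, 3, 4, 5, 6, 7, 9, 10}


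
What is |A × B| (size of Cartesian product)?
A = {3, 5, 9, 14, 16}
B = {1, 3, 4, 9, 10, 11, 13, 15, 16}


Set A = {3, 5, 9, 14, 16} has 5 elements.
Set B = {1, 3, 4, 9, 10, 11, 13, 15, 16} has 9 elements.
|A × B| = |A| × |B| = 5 × 9 = 45

45


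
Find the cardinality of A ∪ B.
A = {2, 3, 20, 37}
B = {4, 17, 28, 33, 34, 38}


Set A = {2, 3, 20, 37}, |A| = 4
Set B = {4, 17, 28, 33, 34, 38}, |B| = 6
A ∩ B = {}, |A ∩ B| = 0
|A ∪ B| = |A| + |B| - |A ∩ B| = 4 + 6 - 0 = 10

10


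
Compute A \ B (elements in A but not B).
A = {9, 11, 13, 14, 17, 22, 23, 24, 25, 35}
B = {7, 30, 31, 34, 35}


Set A = {9, 11, 13, 14, 17, 22, 23, 24, 25, 35}
Set B = {7, 30, 31, 34, 35}
A \ B includes elements in A that are not in B.
Check each element of A:
9 (not in B, keep), 11 (not in B, keep), 13 (not in B, keep), 14 (not in B, keep), 17 (not in B, keep), 22 (not in B, keep), 23 (not in B, keep), 24 (not in B, keep), 25 (not in B, keep), 35 (in B, remove)
A \ B = {9, 11, 13, 14, 17, 22, 23, 24, 25}

{9, 11, 13, 14, 17, 22, 23, 24, 25}


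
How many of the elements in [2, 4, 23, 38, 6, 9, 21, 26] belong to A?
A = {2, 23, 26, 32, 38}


Set A = {2, 23, 26, 32, 38}
Candidates: [2, 4, 23, 38, 6, 9, 21, 26]
Check each candidate:
2 ∈ A, 4 ∉ A, 23 ∈ A, 38 ∈ A, 6 ∉ A, 9 ∉ A, 21 ∉ A, 26 ∈ A
Count of candidates in A: 4

4


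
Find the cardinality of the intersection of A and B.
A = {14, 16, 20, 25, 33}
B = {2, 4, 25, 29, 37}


Set A = {14, 16, 20, 25, 33}
Set B = {2, 4, 25, 29, 37}
A ∩ B = {25}
|A ∩ B| = 1

1


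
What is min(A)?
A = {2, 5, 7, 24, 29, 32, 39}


Set A = {2, 5, 7, 24, 29, 32, 39}
Elements in ascending order: 2, 5, 7, 24, 29, 32, 39
The smallest element is 2.

2


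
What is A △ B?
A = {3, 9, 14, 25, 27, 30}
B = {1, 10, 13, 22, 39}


Set A = {3, 9, 14, 25, 27, 30}
Set B = {1, 10, 13, 22, 39}
A △ B = (A \ B) ∪ (B \ A)
Elements in A but not B: {3, 9, 14, 25, 27, 30}
Elements in B but not A: {1, 10, 13, 22, 39}
A △ B = {1, 3, 9, 10, 13, 14, 22, 25, 27, 30, 39}

{1, 3, 9, 10, 13, 14, 22, 25, 27, 30, 39}


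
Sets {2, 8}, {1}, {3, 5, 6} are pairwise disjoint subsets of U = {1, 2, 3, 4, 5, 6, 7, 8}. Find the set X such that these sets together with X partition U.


U = {1, 2, 3, 4, 5, 6, 7, 8}
Shown blocks: {2, 8}, {1}, {3, 5, 6}
A partition's blocks are pairwise disjoint and cover U, so the missing block = U \ (union of shown blocks).
Union of shown blocks: {1, 2, 3, 5, 6, 8}
Missing block = U \ (union) = {4, 7}

{4, 7}


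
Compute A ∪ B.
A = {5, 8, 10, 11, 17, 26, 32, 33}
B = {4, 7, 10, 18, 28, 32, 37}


Set A = {5, 8, 10, 11, 17, 26, 32, 33}
Set B = {4, 7, 10, 18, 28, 32, 37}
A ∪ B includes all elements in either set.
Elements from A: {5, 8, 10, 11, 17, 26, 32, 33}
Elements from B not already included: {4, 7, 18, 28, 37}
A ∪ B = {4, 5, 7, 8, 10, 11, 17, 18, 26, 28, 32, 33, 37}

{4, 5, 7, 8, 10, 11, 17, 18, 26, 28, 32, 33, 37}


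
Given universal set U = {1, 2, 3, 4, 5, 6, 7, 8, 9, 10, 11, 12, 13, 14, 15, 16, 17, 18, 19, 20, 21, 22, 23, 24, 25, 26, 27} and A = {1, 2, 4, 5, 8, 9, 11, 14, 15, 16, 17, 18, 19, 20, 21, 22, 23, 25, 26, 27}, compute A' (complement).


Universal set U = {1, 2, 3, 4, 5, 6, 7, 8, 9, 10, 11, 12, 13, 14, 15, 16, 17, 18, 19, 20, 21, 22, 23, 24, 25, 26, 27}
Set A = {1, 2, 4, 5, 8, 9, 11, 14, 15, 16, 17, 18, 19, 20, 21, 22, 23, 25, 26, 27}
A' = U \ A = elements in U but not in A
Checking each element of U:
1 (in A, exclude), 2 (in A, exclude), 3 (not in A, include), 4 (in A, exclude), 5 (in A, exclude), 6 (not in A, include), 7 (not in A, include), 8 (in A, exclude), 9 (in A, exclude), 10 (not in A, include), 11 (in A, exclude), 12 (not in A, include), 13 (not in A, include), 14 (in A, exclude), 15 (in A, exclude), 16 (in A, exclude), 17 (in A, exclude), 18 (in A, exclude), 19 (in A, exclude), 20 (in A, exclude), 21 (in A, exclude), 22 (in A, exclude), 23 (in A, exclude), 24 (not in A, include), 25 (in A, exclude), 26 (in A, exclude), 27 (in A, exclude)
A' = {3, 6, 7, 10, 12, 13, 24}

{3, 6, 7, 10, 12, 13, 24}


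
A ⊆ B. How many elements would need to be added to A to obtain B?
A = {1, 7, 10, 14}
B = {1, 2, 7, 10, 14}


Set A = {1, 7, 10, 14}, |A| = 4
Set B = {1, 2, 7, 10, 14}, |B| = 5
Since A ⊆ B: B \ A = {2}
|B| - |A| = 5 - 4 = 1

1


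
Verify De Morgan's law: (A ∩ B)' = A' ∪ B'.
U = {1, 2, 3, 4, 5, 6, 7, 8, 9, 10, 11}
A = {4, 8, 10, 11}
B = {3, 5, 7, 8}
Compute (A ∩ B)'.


U = {1, 2, 3, 4, 5, 6, 7, 8, 9, 10, 11}
A = {4, 8, 10, 11}, B = {3, 5, 7, 8}
A ∩ B = {8}
(A ∩ B)' = U \ (A ∩ B) = {1, 2, 3, 4, 5, 6, 7, 9, 10, 11}
Verification via A' ∪ B': A' = {1, 2, 3, 5, 6, 7, 9}, B' = {1, 2, 4, 6, 9, 10, 11}
A' ∪ B' = {1, 2, 3, 4, 5, 6, 7, 9, 10, 11} ✓

{1, 2, 3, 4, 5, 6, 7, 9, 10, 11}


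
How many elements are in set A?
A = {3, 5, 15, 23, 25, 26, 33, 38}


Set A = {3, 5, 15, 23, 25, 26, 33, 38}
Listing elements: 3, 5, 15, 23, 25, 26, 33, 38
Counting: 8 elements
|A| = 8

8


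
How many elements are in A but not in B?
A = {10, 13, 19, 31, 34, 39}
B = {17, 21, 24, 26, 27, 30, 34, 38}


Set A = {10, 13, 19, 31, 34, 39}
Set B = {17, 21, 24, 26, 27, 30, 34, 38}
A \ B = {10, 13, 19, 31, 39}
|A \ B| = 5

5


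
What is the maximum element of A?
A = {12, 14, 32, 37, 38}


Set A = {12, 14, 32, 37, 38}
Elements in ascending order: 12, 14, 32, 37, 38
The largest element is 38.

38


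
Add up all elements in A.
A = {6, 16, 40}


Set A = {6, 16, 40}
Sum = 6 + 16 + 40 = 62

62


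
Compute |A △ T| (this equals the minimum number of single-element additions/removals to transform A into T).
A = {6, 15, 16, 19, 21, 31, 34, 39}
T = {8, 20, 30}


Set A = {6, 15, 16, 19, 21, 31, 34, 39}
Set T = {8, 20, 30}
Elements to remove from A (in A, not in T): {6, 15, 16, 19, 21, 31, 34, 39} → 8 removals
Elements to add to A (in T, not in A): {8, 20, 30} → 3 additions
Total edits = 8 + 3 = 11

11


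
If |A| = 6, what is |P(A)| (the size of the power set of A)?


The set has 6 elements.
The power set contains all possible subsets.
|P(A)| = 2^|A| = 2^6 = 64

64


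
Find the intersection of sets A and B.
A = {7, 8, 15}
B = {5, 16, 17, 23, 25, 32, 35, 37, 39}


Set A = {7, 8, 15}
Set B = {5, 16, 17, 23, 25, 32, 35, 37, 39}
A ∩ B includes only elements in both sets.
Check each element of A against B:
7 ✗, 8 ✗, 15 ✗
A ∩ B = {}

{}


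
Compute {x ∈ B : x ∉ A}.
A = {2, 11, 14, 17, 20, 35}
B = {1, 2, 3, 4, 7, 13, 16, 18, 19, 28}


Set A = {2, 11, 14, 17, 20, 35}
Set B = {1, 2, 3, 4, 7, 13, 16, 18, 19, 28}
Check each element of B against A:
1 ∉ A (include), 2 ∈ A, 3 ∉ A (include), 4 ∉ A (include), 7 ∉ A (include), 13 ∉ A (include), 16 ∉ A (include), 18 ∉ A (include), 19 ∉ A (include), 28 ∉ A (include)
Elements of B not in A: {1, 3, 4, 7, 13, 16, 18, 19, 28}

{1, 3, 4, 7, 13, 16, 18, 19, 28}


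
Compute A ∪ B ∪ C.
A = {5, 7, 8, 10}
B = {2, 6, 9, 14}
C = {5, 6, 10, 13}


Set A = {5, 7, 8, 10}
Set B = {2, 6, 9, 14}
Set C = {5, 6, 10, 13}
First, A ∪ B = {2, 5, 6, 7, 8, 9, 10, 14}
Then, (A ∪ B) ∪ C = {2, 5, 6, 7, 8, 9, 10, 13, 14}

{2, 5, 6, 7, 8, 9, 10, 13, 14}


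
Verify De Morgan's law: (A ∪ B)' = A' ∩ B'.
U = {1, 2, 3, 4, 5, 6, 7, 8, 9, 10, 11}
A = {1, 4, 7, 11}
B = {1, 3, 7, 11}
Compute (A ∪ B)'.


U = {1, 2, 3, 4, 5, 6, 7, 8, 9, 10, 11}
A = {1, 4, 7, 11}, B = {1, 3, 7, 11}
A ∪ B = {1, 3, 4, 7, 11}
(A ∪ B)' = U \ (A ∪ B) = {2, 5, 6, 8, 9, 10}
Verification via A' ∩ B': A' = {2, 3, 5, 6, 8, 9, 10}, B' = {2, 4, 5, 6, 8, 9, 10}
A' ∩ B' = {2, 5, 6, 8, 9, 10} ✓

{2, 5, 6, 8, 9, 10}


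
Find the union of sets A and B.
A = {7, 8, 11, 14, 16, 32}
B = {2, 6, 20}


Set A = {7, 8, 11, 14, 16, 32}
Set B = {2, 6, 20}
A ∪ B includes all elements in either set.
Elements from A: {7, 8, 11, 14, 16, 32}
Elements from B not already included: {2, 6, 20}
A ∪ B = {2, 6, 7, 8, 11, 14, 16, 20, 32}

{2, 6, 7, 8, 11, 14, 16, 20, 32}


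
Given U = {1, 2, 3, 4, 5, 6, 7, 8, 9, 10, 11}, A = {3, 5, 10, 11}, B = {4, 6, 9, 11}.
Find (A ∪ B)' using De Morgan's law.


U = {1, 2, 3, 4, 5, 6, 7, 8, 9, 10, 11}
A = {3, 5, 10, 11}, B = {4, 6, 9, 11}
A ∪ B = {3, 4, 5, 6, 9, 10, 11}
(A ∪ B)' = U \ (A ∪ B) = {1, 2, 7, 8}
Verification via A' ∩ B': A' = {1, 2, 4, 6, 7, 8, 9}, B' = {1, 2, 3, 5, 7, 8, 10}
A' ∩ B' = {1, 2, 7, 8} ✓

{1, 2, 7, 8}


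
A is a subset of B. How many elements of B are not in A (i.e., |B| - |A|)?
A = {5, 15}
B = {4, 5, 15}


Set A = {5, 15}, |A| = 2
Set B = {4, 5, 15}, |B| = 3
Since A ⊆ B: B \ A = {4}
|B| - |A| = 3 - 2 = 1

1


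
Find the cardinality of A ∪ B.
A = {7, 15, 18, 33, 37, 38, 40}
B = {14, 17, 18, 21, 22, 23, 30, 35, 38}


Set A = {7, 15, 18, 33, 37, 38, 40}, |A| = 7
Set B = {14, 17, 18, 21, 22, 23, 30, 35, 38}, |B| = 9
A ∩ B = {18, 38}, |A ∩ B| = 2
|A ∪ B| = |A| + |B| - |A ∩ B| = 7 + 9 - 2 = 14

14


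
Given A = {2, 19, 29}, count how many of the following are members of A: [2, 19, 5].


Set A = {2, 19, 29}
Candidates: [2, 19, 5]
Check each candidate:
2 ∈ A, 19 ∈ A, 5 ∉ A
Count of candidates in A: 2

2


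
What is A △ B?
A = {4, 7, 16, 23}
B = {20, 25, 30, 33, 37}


Set A = {4, 7, 16, 23}
Set B = {20, 25, 30, 33, 37}
A △ B = (A \ B) ∪ (B \ A)
Elements in A but not B: {4, 7, 16, 23}
Elements in B but not A: {20, 25, 30, 33, 37}
A △ B = {4, 7, 16, 20, 23, 25, 30, 33, 37}

{4, 7, 16, 20, 23, 25, 30, 33, 37}


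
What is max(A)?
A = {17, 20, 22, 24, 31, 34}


Set A = {17, 20, 22, 24, 31, 34}
Elements in ascending order: 17, 20, 22, 24, 31, 34
The largest element is 34.

34


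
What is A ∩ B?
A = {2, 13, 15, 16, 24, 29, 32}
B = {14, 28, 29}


Set A = {2, 13, 15, 16, 24, 29, 32}
Set B = {14, 28, 29}
A ∩ B includes only elements in both sets.
Check each element of A against B:
2 ✗, 13 ✗, 15 ✗, 16 ✗, 24 ✗, 29 ✓, 32 ✗
A ∩ B = {29}

{29}


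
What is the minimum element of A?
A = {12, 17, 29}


Set A = {12, 17, 29}
Elements in ascending order: 12, 17, 29
The smallest element is 12.

12


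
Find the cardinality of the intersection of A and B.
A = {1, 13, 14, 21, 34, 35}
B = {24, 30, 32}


Set A = {1, 13, 14, 21, 34, 35}
Set B = {24, 30, 32}
A ∩ B = {}
|A ∩ B| = 0

0


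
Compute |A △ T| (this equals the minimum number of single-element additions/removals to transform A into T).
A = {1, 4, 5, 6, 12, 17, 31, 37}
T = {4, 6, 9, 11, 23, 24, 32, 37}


Set A = {1, 4, 5, 6, 12, 17, 31, 37}
Set T = {4, 6, 9, 11, 23, 24, 32, 37}
Elements to remove from A (in A, not in T): {1, 5, 12, 17, 31} → 5 removals
Elements to add to A (in T, not in A): {9, 11, 23, 24, 32} → 5 additions
Total edits = 5 + 5 = 10

10


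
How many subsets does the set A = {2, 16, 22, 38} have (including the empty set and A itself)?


Set A = {2, 16, 22, 38}
|A| = 4
The power set P(A) contains all subsets of A.
|P(A)| = 2^|A| = 2^4 = 16

16


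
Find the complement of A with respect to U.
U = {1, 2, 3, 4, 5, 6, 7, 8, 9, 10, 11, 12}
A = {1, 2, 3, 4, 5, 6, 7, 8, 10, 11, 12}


Universal set U = {1, 2, 3, 4, 5, 6, 7, 8, 9, 10, 11, 12}
Set A = {1, 2, 3, 4, 5, 6, 7, 8, 10, 11, 12}
A' = U \ A = elements in U but not in A
Checking each element of U:
1 (in A, exclude), 2 (in A, exclude), 3 (in A, exclude), 4 (in A, exclude), 5 (in A, exclude), 6 (in A, exclude), 7 (in A, exclude), 8 (in A, exclude), 9 (not in A, include), 10 (in A, exclude), 11 (in A, exclude), 12 (in A, exclude)
A' = {9}

{9}


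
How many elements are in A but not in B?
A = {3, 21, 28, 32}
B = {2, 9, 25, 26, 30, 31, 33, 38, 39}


Set A = {3, 21, 28, 32}
Set B = {2, 9, 25, 26, 30, 31, 33, 38, 39}
A \ B = {3, 21, 28, 32}
|A \ B| = 4

4


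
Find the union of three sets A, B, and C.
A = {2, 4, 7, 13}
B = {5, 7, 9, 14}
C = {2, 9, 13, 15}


Set A = {2, 4, 7, 13}
Set B = {5, 7, 9, 14}
Set C = {2, 9, 13, 15}
First, A ∪ B = {2, 4, 5, 7, 9, 13, 14}
Then, (A ∪ B) ∪ C = {2, 4, 5, 7, 9, 13, 14, 15}

{2, 4, 5, 7, 9, 13, 14, 15}


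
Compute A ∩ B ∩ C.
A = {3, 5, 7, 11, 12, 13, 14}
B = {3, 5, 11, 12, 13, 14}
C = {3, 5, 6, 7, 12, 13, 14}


Set A = {3, 5, 7, 11, 12, 13, 14}
Set B = {3, 5, 11, 12, 13, 14}
Set C = {3, 5, 6, 7, 12, 13, 14}
First, A ∩ B = {3, 5, 11, 12, 13, 14}
Then, (A ∩ B) ∩ C = {3, 5, 12, 13, 14}

{3, 5, 12, 13, 14}


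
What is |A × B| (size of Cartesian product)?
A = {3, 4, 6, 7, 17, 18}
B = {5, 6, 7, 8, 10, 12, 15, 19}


Set A = {3, 4, 6, 7, 17, 18} has 6 elements.
Set B = {5, 6, 7, 8, 10, 12, 15, 19} has 8 elements.
|A × B| = |A| × |B| = 6 × 8 = 48

48


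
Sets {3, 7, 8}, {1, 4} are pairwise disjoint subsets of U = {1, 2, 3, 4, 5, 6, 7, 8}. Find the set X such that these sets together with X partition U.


U = {1, 2, 3, 4, 5, 6, 7, 8}
Shown blocks: {3, 7, 8}, {1, 4}
A partition's blocks are pairwise disjoint and cover U, so the missing block = U \ (union of shown blocks).
Union of shown blocks: {1, 3, 4, 7, 8}
Missing block = U \ (union) = {2, 5, 6}

{2, 5, 6}


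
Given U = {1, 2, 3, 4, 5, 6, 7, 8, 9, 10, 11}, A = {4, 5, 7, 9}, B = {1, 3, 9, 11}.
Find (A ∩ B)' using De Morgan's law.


U = {1, 2, 3, 4, 5, 6, 7, 8, 9, 10, 11}
A = {4, 5, 7, 9}, B = {1, 3, 9, 11}
A ∩ B = {9}
(A ∩ B)' = U \ (A ∩ B) = {1, 2, 3, 4, 5, 6, 7, 8, 10, 11}
Verification via A' ∪ B': A' = {1, 2, 3, 6, 8, 10, 11}, B' = {2, 4, 5, 6, 7, 8, 10}
A' ∪ B' = {1, 2, 3, 4, 5, 6, 7, 8, 10, 11} ✓

{1, 2, 3, 4, 5, 6, 7, 8, 10, 11}


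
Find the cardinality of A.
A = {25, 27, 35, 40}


Set A = {25, 27, 35, 40}
Listing elements: 25, 27, 35, 40
Counting: 4 elements
|A| = 4

4


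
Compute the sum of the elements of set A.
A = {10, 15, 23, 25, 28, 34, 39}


Set A = {10, 15, 23, 25, 28, 34, 39}
Sum = 10 + 15 + 23 + 25 + 28 + 34 + 39 = 174

174


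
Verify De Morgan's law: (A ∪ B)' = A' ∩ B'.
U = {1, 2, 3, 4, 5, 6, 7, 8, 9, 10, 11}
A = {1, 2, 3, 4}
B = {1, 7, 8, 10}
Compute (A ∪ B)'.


U = {1, 2, 3, 4, 5, 6, 7, 8, 9, 10, 11}
A = {1, 2, 3, 4}, B = {1, 7, 8, 10}
A ∪ B = {1, 2, 3, 4, 7, 8, 10}
(A ∪ B)' = U \ (A ∪ B) = {5, 6, 9, 11}
Verification via A' ∩ B': A' = {5, 6, 7, 8, 9, 10, 11}, B' = {2, 3, 4, 5, 6, 9, 11}
A' ∩ B' = {5, 6, 9, 11} ✓

{5, 6, 9, 11}


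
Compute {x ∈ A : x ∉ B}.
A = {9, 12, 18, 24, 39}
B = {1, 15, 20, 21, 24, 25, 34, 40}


Set A = {9, 12, 18, 24, 39}
Set B = {1, 15, 20, 21, 24, 25, 34, 40}
Check each element of A against B:
9 ∉ B (include), 12 ∉ B (include), 18 ∉ B (include), 24 ∈ B, 39 ∉ B (include)
Elements of A not in B: {9, 12, 18, 39}

{9, 12, 18, 39}


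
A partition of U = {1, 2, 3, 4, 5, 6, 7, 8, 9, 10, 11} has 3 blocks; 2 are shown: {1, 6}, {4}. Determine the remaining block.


U = {1, 2, 3, 4, 5, 6, 7, 8, 9, 10, 11}
Shown blocks: {1, 6}, {4}
A partition's blocks are pairwise disjoint and cover U, so the missing block = U \ (union of shown blocks).
Union of shown blocks: {1, 4, 6}
Missing block = U \ (union) = {2, 3, 5, 7, 8, 9, 10, 11}

{2, 3, 5, 7, 8, 9, 10, 11}


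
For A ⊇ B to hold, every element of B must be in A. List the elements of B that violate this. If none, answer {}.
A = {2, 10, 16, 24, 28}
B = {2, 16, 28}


Set A = {2, 10, 16, 24, 28}
Set B = {2, 16, 28}
Check each element of B against A:
2 ∈ A, 16 ∈ A, 28 ∈ A
Elements of B not in A: {}

{}


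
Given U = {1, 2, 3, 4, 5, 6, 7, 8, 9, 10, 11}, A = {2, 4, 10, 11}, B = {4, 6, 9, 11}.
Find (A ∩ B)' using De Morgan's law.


U = {1, 2, 3, 4, 5, 6, 7, 8, 9, 10, 11}
A = {2, 4, 10, 11}, B = {4, 6, 9, 11}
A ∩ B = {4, 11}
(A ∩ B)' = U \ (A ∩ B) = {1, 2, 3, 5, 6, 7, 8, 9, 10}
Verification via A' ∪ B': A' = {1, 3, 5, 6, 7, 8, 9}, B' = {1, 2, 3, 5, 7, 8, 10}
A' ∪ B' = {1, 2, 3, 5, 6, 7, 8, 9, 10} ✓

{1, 2, 3, 5, 6, 7, 8, 9, 10}


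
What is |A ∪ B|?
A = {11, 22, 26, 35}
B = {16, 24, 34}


Set A = {11, 22, 26, 35}, |A| = 4
Set B = {16, 24, 34}, |B| = 3
A ∩ B = {}, |A ∩ B| = 0
|A ∪ B| = |A| + |B| - |A ∩ B| = 4 + 3 - 0 = 7

7


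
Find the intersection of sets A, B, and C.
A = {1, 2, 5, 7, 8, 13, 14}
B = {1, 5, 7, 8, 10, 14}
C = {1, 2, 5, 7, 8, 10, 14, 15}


Set A = {1, 2, 5, 7, 8, 13, 14}
Set B = {1, 5, 7, 8, 10, 14}
Set C = {1, 2, 5, 7, 8, 10, 14, 15}
First, A ∩ B = {1, 5, 7, 8, 14}
Then, (A ∩ B) ∩ C = {1, 5, 7, 8, 14}

{1, 5, 7, 8, 14}


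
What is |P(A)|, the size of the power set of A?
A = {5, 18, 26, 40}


Set A = {5, 18, 26, 40}
|A| = 4
The power set P(A) contains all subsets of A.
|P(A)| = 2^|A| = 2^4 = 16

16


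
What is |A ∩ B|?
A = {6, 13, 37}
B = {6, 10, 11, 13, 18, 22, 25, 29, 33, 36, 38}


Set A = {6, 13, 37}
Set B = {6, 10, 11, 13, 18, 22, 25, 29, 33, 36, 38}
A ∩ B = {6, 13}
|A ∩ B| = 2

2


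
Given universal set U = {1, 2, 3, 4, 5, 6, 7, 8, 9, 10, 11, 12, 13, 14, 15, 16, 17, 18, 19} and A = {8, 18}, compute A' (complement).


Universal set U = {1, 2, 3, 4, 5, 6, 7, 8, 9, 10, 11, 12, 13, 14, 15, 16, 17, 18, 19}
Set A = {8, 18}
A' = U \ A = elements in U but not in A
Checking each element of U:
1 (not in A, include), 2 (not in A, include), 3 (not in A, include), 4 (not in A, include), 5 (not in A, include), 6 (not in A, include), 7 (not in A, include), 8 (in A, exclude), 9 (not in A, include), 10 (not in A, include), 11 (not in A, include), 12 (not in A, include), 13 (not in A, include), 14 (not in A, include), 15 (not in A, include), 16 (not in A, include), 17 (not in A, include), 18 (in A, exclude), 19 (not in A, include)
A' = {1, 2, 3, 4, 5, 6, 7, 9, 10, 11, 12, 13, 14, 15, 16, 17, 19}

{1, 2, 3, 4, 5, 6, 7, 9, 10, 11, 12, 13, 14, 15, 16, 17, 19}


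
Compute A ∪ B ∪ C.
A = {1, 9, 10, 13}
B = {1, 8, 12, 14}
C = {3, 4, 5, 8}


Set A = {1, 9, 10, 13}
Set B = {1, 8, 12, 14}
Set C = {3, 4, 5, 8}
First, A ∪ B = {1, 8, 9, 10, 12, 13, 14}
Then, (A ∪ B) ∪ C = {1, 3, 4, 5, 8, 9, 10, 12, 13, 14}

{1, 3, 4, 5, 8, 9, 10, 12, 13, 14}


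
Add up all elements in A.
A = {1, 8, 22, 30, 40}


Set A = {1, 8, 22, 30, 40}
Sum = 1 + 8 + 22 + 30 + 40 = 101

101


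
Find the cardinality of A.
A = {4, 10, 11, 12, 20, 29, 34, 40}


Set A = {4, 10, 11, 12, 20, 29, 34, 40}
Listing elements: 4, 10, 11, 12, 20, 29, 34, 40
Counting: 8 elements
|A| = 8

8


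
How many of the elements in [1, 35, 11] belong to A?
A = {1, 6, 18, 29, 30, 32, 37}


Set A = {1, 6, 18, 29, 30, 32, 37}
Candidates: [1, 35, 11]
Check each candidate:
1 ∈ A, 35 ∉ A, 11 ∉ A
Count of candidates in A: 1

1


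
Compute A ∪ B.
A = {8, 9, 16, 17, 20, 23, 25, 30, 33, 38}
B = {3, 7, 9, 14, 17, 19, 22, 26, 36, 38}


Set A = {8, 9, 16, 17, 20, 23, 25, 30, 33, 38}
Set B = {3, 7, 9, 14, 17, 19, 22, 26, 36, 38}
A ∪ B includes all elements in either set.
Elements from A: {8, 9, 16, 17, 20, 23, 25, 30, 33, 38}
Elements from B not already included: {3, 7, 14, 19, 22, 26, 36}
A ∪ B = {3, 7, 8, 9, 14, 16, 17, 19, 20, 22, 23, 25, 26, 30, 33, 36, 38}

{3, 7, 8, 9, 14, 16, 17, 19, 20, 22, 23, 25, 26, 30, 33, 36, 38}


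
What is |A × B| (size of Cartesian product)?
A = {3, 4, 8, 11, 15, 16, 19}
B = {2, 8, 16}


Set A = {3, 4, 8, 11, 15, 16, 19} has 7 elements.
Set B = {2, 8, 16} has 3 elements.
|A × B| = |A| × |B| = 7 × 3 = 21

21


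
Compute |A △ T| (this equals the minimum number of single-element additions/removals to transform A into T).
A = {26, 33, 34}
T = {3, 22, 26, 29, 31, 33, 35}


Set A = {26, 33, 34}
Set T = {3, 22, 26, 29, 31, 33, 35}
Elements to remove from A (in A, not in T): {34} → 1 removals
Elements to add to A (in T, not in A): {3, 22, 29, 31, 35} → 5 additions
Total edits = 1 + 5 = 6

6


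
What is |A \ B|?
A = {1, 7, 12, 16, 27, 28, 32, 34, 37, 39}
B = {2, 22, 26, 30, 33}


Set A = {1, 7, 12, 16, 27, 28, 32, 34, 37, 39}
Set B = {2, 22, 26, 30, 33}
A \ B = {1, 7, 12, 16, 27, 28, 32, 34, 37, 39}
|A \ B| = 10

10


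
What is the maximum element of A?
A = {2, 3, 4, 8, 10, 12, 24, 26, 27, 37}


Set A = {2, 3, 4, 8, 10, 12, 24, 26, 27, 37}
Elements in ascending order: 2, 3, 4, 8, 10, 12, 24, 26, 27, 37
The largest element is 37.

37


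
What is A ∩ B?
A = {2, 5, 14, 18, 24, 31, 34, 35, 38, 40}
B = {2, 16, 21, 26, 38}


Set A = {2, 5, 14, 18, 24, 31, 34, 35, 38, 40}
Set B = {2, 16, 21, 26, 38}
A ∩ B includes only elements in both sets.
Check each element of A against B:
2 ✓, 5 ✗, 14 ✗, 18 ✗, 24 ✗, 31 ✗, 34 ✗, 35 ✗, 38 ✓, 40 ✗
A ∩ B = {2, 38}

{2, 38}


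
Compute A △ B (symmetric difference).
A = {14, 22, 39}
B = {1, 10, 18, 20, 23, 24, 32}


Set A = {14, 22, 39}
Set B = {1, 10, 18, 20, 23, 24, 32}
A △ B = (A \ B) ∪ (B \ A)
Elements in A but not B: {14, 22, 39}
Elements in B but not A: {1, 10, 18, 20, 23, 24, 32}
A △ B = {1, 10, 14, 18, 20, 22, 23, 24, 32, 39}

{1, 10, 14, 18, 20, 22, 23, 24, 32, 39}


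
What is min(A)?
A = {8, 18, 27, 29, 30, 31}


Set A = {8, 18, 27, 29, 30, 31}
Elements in ascending order: 8, 18, 27, 29, 30, 31
The smallest element is 8.

8


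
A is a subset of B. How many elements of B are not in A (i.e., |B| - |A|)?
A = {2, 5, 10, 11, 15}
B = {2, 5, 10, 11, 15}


Set A = {2, 5, 10, 11, 15}, |A| = 5
Set B = {2, 5, 10, 11, 15}, |B| = 5
Since A ⊆ B: B \ A = {}
|B| - |A| = 5 - 5 = 0

0


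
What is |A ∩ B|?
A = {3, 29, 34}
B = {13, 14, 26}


Set A = {3, 29, 34}
Set B = {13, 14, 26}
A ∩ B = {}
|A ∩ B| = 0

0


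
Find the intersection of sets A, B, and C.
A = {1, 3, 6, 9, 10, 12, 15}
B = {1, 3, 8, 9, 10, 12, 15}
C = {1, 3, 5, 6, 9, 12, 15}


Set A = {1, 3, 6, 9, 10, 12, 15}
Set B = {1, 3, 8, 9, 10, 12, 15}
Set C = {1, 3, 5, 6, 9, 12, 15}
First, A ∩ B = {1, 3, 9, 10, 12, 15}
Then, (A ∩ B) ∩ C = {1, 3, 9, 12, 15}

{1, 3, 9, 12, 15}


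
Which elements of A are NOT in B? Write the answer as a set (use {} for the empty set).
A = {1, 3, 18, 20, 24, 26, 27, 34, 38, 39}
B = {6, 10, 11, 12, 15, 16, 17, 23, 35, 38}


Set A = {1, 3, 18, 20, 24, 26, 27, 34, 38, 39}
Set B = {6, 10, 11, 12, 15, 16, 17, 23, 35, 38}
Check each element of A against B:
1 ∉ B (include), 3 ∉ B (include), 18 ∉ B (include), 20 ∉ B (include), 24 ∉ B (include), 26 ∉ B (include), 27 ∉ B (include), 34 ∉ B (include), 38 ∈ B, 39 ∉ B (include)
Elements of A not in B: {1, 3, 18, 20, 24, 26, 27, 34, 39}

{1, 3, 18, 20, 24, 26, 27, 34, 39}


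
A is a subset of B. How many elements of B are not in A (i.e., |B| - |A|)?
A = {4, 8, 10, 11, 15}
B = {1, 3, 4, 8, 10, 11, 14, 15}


Set A = {4, 8, 10, 11, 15}, |A| = 5
Set B = {1, 3, 4, 8, 10, 11, 14, 15}, |B| = 8
Since A ⊆ B: B \ A = {1, 3, 14}
|B| - |A| = 8 - 5 = 3

3


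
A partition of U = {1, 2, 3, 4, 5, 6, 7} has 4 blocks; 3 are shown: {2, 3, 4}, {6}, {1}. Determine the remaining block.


U = {1, 2, 3, 4, 5, 6, 7}
Shown blocks: {2, 3, 4}, {6}, {1}
A partition's blocks are pairwise disjoint and cover U, so the missing block = U \ (union of shown blocks).
Union of shown blocks: {1, 2, 3, 4, 6}
Missing block = U \ (union) = {5, 7}

{5, 7}


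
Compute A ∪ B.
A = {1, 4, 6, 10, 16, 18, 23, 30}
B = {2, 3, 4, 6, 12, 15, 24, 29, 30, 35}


Set A = {1, 4, 6, 10, 16, 18, 23, 30}
Set B = {2, 3, 4, 6, 12, 15, 24, 29, 30, 35}
A ∪ B includes all elements in either set.
Elements from A: {1, 4, 6, 10, 16, 18, 23, 30}
Elements from B not already included: {2, 3, 12, 15, 24, 29, 35}
A ∪ B = {1, 2, 3, 4, 6, 10, 12, 15, 16, 18, 23, 24, 29, 30, 35}

{1, 2, 3, 4, 6, 10, 12, 15, 16, 18, 23, 24, 29, 30, 35}


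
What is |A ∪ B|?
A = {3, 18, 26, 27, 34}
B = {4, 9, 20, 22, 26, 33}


Set A = {3, 18, 26, 27, 34}, |A| = 5
Set B = {4, 9, 20, 22, 26, 33}, |B| = 6
A ∩ B = {26}, |A ∩ B| = 1
|A ∪ B| = |A| + |B| - |A ∩ B| = 5 + 6 - 1 = 10

10


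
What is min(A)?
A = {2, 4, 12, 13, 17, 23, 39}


Set A = {2, 4, 12, 13, 17, 23, 39}
Elements in ascending order: 2, 4, 12, 13, 17, 23, 39
The smallest element is 2.

2


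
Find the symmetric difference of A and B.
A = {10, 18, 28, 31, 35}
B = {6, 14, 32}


Set A = {10, 18, 28, 31, 35}
Set B = {6, 14, 32}
A △ B = (A \ B) ∪ (B \ A)
Elements in A but not B: {10, 18, 28, 31, 35}
Elements in B but not A: {6, 14, 32}
A △ B = {6, 10, 14, 18, 28, 31, 32, 35}

{6, 10, 14, 18, 28, 31, 32, 35}


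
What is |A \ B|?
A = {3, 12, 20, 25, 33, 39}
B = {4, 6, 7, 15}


Set A = {3, 12, 20, 25, 33, 39}
Set B = {4, 6, 7, 15}
A \ B = {3, 12, 20, 25, 33, 39}
|A \ B| = 6

6


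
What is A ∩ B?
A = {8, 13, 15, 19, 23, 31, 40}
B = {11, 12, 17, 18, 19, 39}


Set A = {8, 13, 15, 19, 23, 31, 40}
Set B = {11, 12, 17, 18, 19, 39}
A ∩ B includes only elements in both sets.
Check each element of A against B:
8 ✗, 13 ✗, 15 ✗, 19 ✓, 23 ✗, 31 ✗, 40 ✗
A ∩ B = {19}

{19}


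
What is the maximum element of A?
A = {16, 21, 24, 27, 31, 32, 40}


Set A = {16, 21, 24, 27, 31, 32, 40}
Elements in ascending order: 16, 21, 24, 27, 31, 32, 40
The largest element is 40.

40


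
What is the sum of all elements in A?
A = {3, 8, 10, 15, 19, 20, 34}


Set A = {3, 8, 10, 15, 19, 20, 34}
Sum = 3 + 8 + 10 + 15 + 19 + 20 + 34 = 109

109


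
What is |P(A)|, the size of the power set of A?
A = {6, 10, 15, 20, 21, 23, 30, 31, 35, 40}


Set A = {6, 10, 15, 20, 21, 23, 30, 31, 35, 40}
|A| = 10
The power set P(A) contains all subsets of A.
|P(A)| = 2^|A| = 2^10 = 1024

1024


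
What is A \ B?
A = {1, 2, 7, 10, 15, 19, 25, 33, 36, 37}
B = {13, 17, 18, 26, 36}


Set A = {1, 2, 7, 10, 15, 19, 25, 33, 36, 37}
Set B = {13, 17, 18, 26, 36}
A \ B includes elements in A that are not in B.
Check each element of A:
1 (not in B, keep), 2 (not in B, keep), 7 (not in B, keep), 10 (not in B, keep), 15 (not in B, keep), 19 (not in B, keep), 25 (not in B, keep), 33 (not in B, keep), 36 (in B, remove), 37 (not in B, keep)
A \ B = {1, 2, 7, 10, 15, 19, 25, 33, 37}

{1, 2, 7, 10, 15, 19, 25, 33, 37}


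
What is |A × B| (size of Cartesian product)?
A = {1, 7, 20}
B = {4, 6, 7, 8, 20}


Set A = {1, 7, 20} has 3 elements.
Set B = {4, 6, 7, 8, 20} has 5 elements.
|A × B| = |A| × |B| = 3 × 5 = 15

15


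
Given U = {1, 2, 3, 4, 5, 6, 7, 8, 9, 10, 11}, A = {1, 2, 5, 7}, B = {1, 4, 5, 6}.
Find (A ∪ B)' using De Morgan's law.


U = {1, 2, 3, 4, 5, 6, 7, 8, 9, 10, 11}
A = {1, 2, 5, 7}, B = {1, 4, 5, 6}
A ∪ B = {1, 2, 4, 5, 6, 7}
(A ∪ B)' = U \ (A ∪ B) = {3, 8, 9, 10, 11}
Verification via A' ∩ B': A' = {3, 4, 6, 8, 9, 10, 11}, B' = {2, 3, 7, 8, 9, 10, 11}
A' ∩ B' = {3, 8, 9, 10, 11} ✓

{3, 8, 9, 10, 11}


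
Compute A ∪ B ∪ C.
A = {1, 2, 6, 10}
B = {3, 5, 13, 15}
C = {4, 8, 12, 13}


Set A = {1, 2, 6, 10}
Set B = {3, 5, 13, 15}
Set C = {4, 8, 12, 13}
First, A ∪ B = {1, 2, 3, 5, 6, 10, 13, 15}
Then, (A ∪ B) ∪ C = {1, 2, 3, 4, 5, 6, 8, 10, 12, 13, 15}

{1, 2, 3, 4, 5, 6, 8, 10, 12, 13, 15}


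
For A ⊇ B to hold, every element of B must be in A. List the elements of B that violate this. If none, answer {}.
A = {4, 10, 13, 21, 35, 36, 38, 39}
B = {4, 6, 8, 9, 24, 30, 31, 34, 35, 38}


Set A = {4, 10, 13, 21, 35, 36, 38, 39}
Set B = {4, 6, 8, 9, 24, 30, 31, 34, 35, 38}
Check each element of B against A:
4 ∈ A, 6 ∉ A (include), 8 ∉ A (include), 9 ∉ A (include), 24 ∉ A (include), 30 ∉ A (include), 31 ∉ A (include), 34 ∉ A (include), 35 ∈ A, 38 ∈ A
Elements of B not in A: {6, 8, 9, 24, 30, 31, 34}

{6, 8, 9, 24, 30, 31, 34}


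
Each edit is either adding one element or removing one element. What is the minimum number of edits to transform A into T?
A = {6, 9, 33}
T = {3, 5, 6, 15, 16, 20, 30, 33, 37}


Set A = {6, 9, 33}
Set T = {3, 5, 6, 15, 16, 20, 30, 33, 37}
Elements to remove from A (in A, not in T): {9} → 1 removals
Elements to add to A (in T, not in A): {3, 5, 15, 16, 20, 30, 37} → 7 additions
Total edits = 1 + 7 = 8

8


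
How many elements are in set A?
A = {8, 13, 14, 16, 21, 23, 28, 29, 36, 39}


Set A = {8, 13, 14, 16, 21, 23, 28, 29, 36, 39}
Listing elements: 8, 13, 14, 16, 21, 23, 28, 29, 36, 39
Counting: 10 elements
|A| = 10

10


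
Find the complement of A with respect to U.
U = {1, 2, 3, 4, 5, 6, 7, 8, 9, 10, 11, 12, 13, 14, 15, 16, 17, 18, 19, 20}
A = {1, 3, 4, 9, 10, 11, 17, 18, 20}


Universal set U = {1, 2, 3, 4, 5, 6, 7, 8, 9, 10, 11, 12, 13, 14, 15, 16, 17, 18, 19, 20}
Set A = {1, 3, 4, 9, 10, 11, 17, 18, 20}
A' = U \ A = elements in U but not in A
Checking each element of U:
1 (in A, exclude), 2 (not in A, include), 3 (in A, exclude), 4 (in A, exclude), 5 (not in A, include), 6 (not in A, include), 7 (not in A, include), 8 (not in A, include), 9 (in A, exclude), 10 (in A, exclude), 11 (in A, exclude), 12 (not in A, include), 13 (not in A, include), 14 (not in A, include), 15 (not in A, include), 16 (not in A, include), 17 (in A, exclude), 18 (in A, exclude), 19 (not in A, include), 20 (in A, exclude)
A' = {2, 5, 6, 7, 8, 12, 13, 14, 15, 16, 19}

{2, 5, 6, 7, 8, 12, 13, 14, 15, 16, 19}


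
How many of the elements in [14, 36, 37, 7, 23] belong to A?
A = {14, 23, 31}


Set A = {14, 23, 31}
Candidates: [14, 36, 37, 7, 23]
Check each candidate:
14 ∈ A, 36 ∉ A, 37 ∉ A, 7 ∉ A, 23 ∈ A
Count of candidates in A: 2

2


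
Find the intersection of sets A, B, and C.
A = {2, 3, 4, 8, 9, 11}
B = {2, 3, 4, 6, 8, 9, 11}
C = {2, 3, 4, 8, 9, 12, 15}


Set A = {2, 3, 4, 8, 9, 11}
Set B = {2, 3, 4, 6, 8, 9, 11}
Set C = {2, 3, 4, 8, 9, 12, 15}
First, A ∩ B = {2, 3, 4, 8, 9, 11}
Then, (A ∩ B) ∩ C = {2, 3, 4, 8, 9}

{2, 3, 4, 8, 9}


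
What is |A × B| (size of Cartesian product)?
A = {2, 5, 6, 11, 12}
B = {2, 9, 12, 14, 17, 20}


Set A = {2, 5, 6, 11, 12} has 5 elements.
Set B = {2, 9, 12, 14, 17, 20} has 6 elements.
|A × B| = |A| × |B| = 5 × 6 = 30

30


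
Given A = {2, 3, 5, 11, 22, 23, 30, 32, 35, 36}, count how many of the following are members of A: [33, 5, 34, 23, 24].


Set A = {2, 3, 5, 11, 22, 23, 30, 32, 35, 36}
Candidates: [33, 5, 34, 23, 24]
Check each candidate:
33 ∉ A, 5 ∈ A, 34 ∉ A, 23 ∈ A, 24 ∉ A
Count of candidates in A: 2

2


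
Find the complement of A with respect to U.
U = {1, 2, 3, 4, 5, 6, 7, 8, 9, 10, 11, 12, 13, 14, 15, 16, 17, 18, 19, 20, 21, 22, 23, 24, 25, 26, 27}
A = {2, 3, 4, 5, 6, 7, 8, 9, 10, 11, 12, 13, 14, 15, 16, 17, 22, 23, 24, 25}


Universal set U = {1, 2, 3, 4, 5, 6, 7, 8, 9, 10, 11, 12, 13, 14, 15, 16, 17, 18, 19, 20, 21, 22, 23, 24, 25, 26, 27}
Set A = {2, 3, 4, 5, 6, 7, 8, 9, 10, 11, 12, 13, 14, 15, 16, 17, 22, 23, 24, 25}
A' = U \ A = elements in U but not in A
Checking each element of U:
1 (not in A, include), 2 (in A, exclude), 3 (in A, exclude), 4 (in A, exclude), 5 (in A, exclude), 6 (in A, exclude), 7 (in A, exclude), 8 (in A, exclude), 9 (in A, exclude), 10 (in A, exclude), 11 (in A, exclude), 12 (in A, exclude), 13 (in A, exclude), 14 (in A, exclude), 15 (in A, exclude), 16 (in A, exclude), 17 (in A, exclude), 18 (not in A, include), 19 (not in A, include), 20 (not in A, include), 21 (not in A, include), 22 (in A, exclude), 23 (in A, exclude), 24 (in A, exclude), 25 (in A, exclude), 26 (not in A, include), 27 (not in A, include)
A' = {1, 18, 19, 20, 21, 26, 27}

{1, 18, 19, 20, 21, 26, 27}


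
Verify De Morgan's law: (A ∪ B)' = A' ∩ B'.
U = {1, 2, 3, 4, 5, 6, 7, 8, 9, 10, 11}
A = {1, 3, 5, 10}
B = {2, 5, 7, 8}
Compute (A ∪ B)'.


U = {1, 2, 3, 4, 5, 6, 7, 8, 9, 10, 11}
A = {1, 3, 5, 10}, B = {2, 5, 7, 8}
A ∪ B = {1, 2, 3, 5, 7, 8, 10}
(A ∪ B)' = U \ (A ∪ B) = {4, 6, 9, 11}
Verification via A' ∩ B': A' = {2, 4, 6, 7, 8, 9, 11}, B' = {1, 3, 4, 6, 9, 10, 11}
A' ∩ B' = {4, 6, 9, 11} ✓

{4, 6, 9, 11}


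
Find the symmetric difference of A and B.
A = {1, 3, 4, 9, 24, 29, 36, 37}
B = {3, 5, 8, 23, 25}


Set A = {1, 3, 4, 9, 24, 29, 36, 37}
Set B = {3, 5, 8, 23, 25}
A △ B = (A \ B) ∪ (B \ A)
Elements in A but not B: {1, 4, 9, 24, 29, 36, 37}
Elements in B but not A: {5, 8, 23, 25}
A △ B = {1, 4, 5, 8, 9, 23, 24, 25, 29, 36, 37}

{1, 4, 5, 8, 9, 23, 24, 25, 29, 36, 37}


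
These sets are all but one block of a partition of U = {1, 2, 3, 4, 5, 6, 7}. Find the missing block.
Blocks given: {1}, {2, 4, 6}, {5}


U = {1, 2, 3, 4, 5, 6, 7}
Shown blocks: {1}, {2, 4, 6}, {5}
A partition's blocks are pairwise disjoint and cover U, so the missing block = U \ (union of shown blocks).
Union of shown blocks: {1, 2, 4, 5, 6}
Missing block = U \ (union) = {3, 7}

{3, 7}


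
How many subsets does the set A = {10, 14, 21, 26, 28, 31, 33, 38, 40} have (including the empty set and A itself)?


Set A = {10, 14, 21, 26, 28, 31, 33, 38, 40}
|A| = 9
The power set P(A) contains all subsets of A.
|P(A)| = 2^|A| = 2^9 = 512

512


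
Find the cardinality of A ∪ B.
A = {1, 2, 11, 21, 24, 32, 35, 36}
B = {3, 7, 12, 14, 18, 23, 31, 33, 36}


Set A = {1, 2, 11, 21, 24, 32, 35, 36}, |A| = 8
Set B = {3, 7, 12, 14, 18, 23, 31, 33, 36}, |B| = 9
A ∩ B = {36}, |A ∩ B| = 1
|A ∪ B| = |A| + |B| - |A ∩ B| = 8 + 9 - 1 = 16

16


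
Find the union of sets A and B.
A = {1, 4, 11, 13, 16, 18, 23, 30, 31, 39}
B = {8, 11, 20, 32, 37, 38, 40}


Set A = {1, 4, 11, 13, 16, 18, 23, 30, 31, 39}
Set B = {8, 11, 20, 32, 37, 38, 40}
A ∪ B includes all elements in either set.
Elements from A: {1, 4, 11, 13, 16, 18, 23, 30, 31, 39}
Elements from B not already included: {8, 20, 32, 37, 38, 40}
A ∪ B = {1, 4, 8, 11, 13, 16, 18, 20, 23, 30, 31, 32, 37, 38, 39, 40}

{1, 4, 8, 11, 13, 16, 18, 20, 23, 30, 31, 32, 37, 38, 39, 40}


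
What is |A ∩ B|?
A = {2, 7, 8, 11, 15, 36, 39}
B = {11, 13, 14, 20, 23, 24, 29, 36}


Set A = {2, 7, 8, 11, 15, 36, 39}
Set B = {11, 13, 14, 20, 23, 24, 29, 36}
A ∩ B = {11, 36}
|A ∩ B| = 2

2


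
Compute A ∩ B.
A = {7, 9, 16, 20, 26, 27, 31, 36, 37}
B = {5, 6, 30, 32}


Set A = {7, 9, 16, 20, 26, 27, 31, 36, 37}
Set B = {5, 6, 30, 32}
A ∩ B includes only elements in both sets.
Check each element of A against B:
7 ✗, 9 ✗, 16 ✗, 20 ✗, 26 ✗, 27 ✗, 31 ✗, 36 ✗, 37 ✗
A ∩ B = {}

{}


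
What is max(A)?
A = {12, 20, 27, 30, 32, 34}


Set A = {12, 20, 27, 30, 32, 34}
Elements in ascending order: 12, 20, 27, 30, 32, 34
The largest element is 34.

34


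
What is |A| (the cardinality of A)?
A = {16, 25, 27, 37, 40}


Set A = {16, 25, 27, 37, 40}
Listing elements: 16, 25, 27, 37, 40
Counting: 5 elements
|A| = 5

5


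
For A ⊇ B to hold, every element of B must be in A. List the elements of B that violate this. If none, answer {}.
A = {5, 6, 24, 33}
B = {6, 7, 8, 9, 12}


Set A = {5, 6, 24, 33}
Set B = {6, 7, 8, 9, 12}
Check each element of B against A:
6 ∈ A, 7 ∉ A (include), 8 ∉ A (include), 9 ∉ A (include), 12 ∉ A (include)
Elements of B not in A: {7, 8, 9, 12}

{7, 8, 9, 12}
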